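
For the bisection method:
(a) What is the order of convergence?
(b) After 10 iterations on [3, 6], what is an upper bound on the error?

(a) Bisection has linear (order 1) convergence; the error is halved each step.

(b) Error bound = (b-a)/2^n = (6 - 3)/2^{10}
    = 3/2^{10}

(a) 1 (linear); (b) error ≤ 2.93e-03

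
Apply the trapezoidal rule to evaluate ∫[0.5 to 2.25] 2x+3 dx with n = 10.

f(x) = 2x+3
a = 0.5, b = 2.25, n = 10
h = (b - a)/n = 0.175000

Trapezoidal rule: (h/2)[f(x₀) + 2f(x₁) + 2f(x₂) + ... + f(xₙ)]

x_0 = 0.5000, f(x_0) = 4.000000, coefficient = 1
x_1 = 0.6750, f(x_1) = 4.350000, coefficient = 2
x_2 = 0.8500, f(x_2) = 4.700000, coefficient = 2
x_3 = 1.0250, f(x_3) = 5.050000, coefficient = 2
x_4 = 1.2000, f(x_4) = 5.400000, coefficient = 2
x_5 = 1.3750, f(x_5) = 5.750000, coefficient = 2
x_6 = 1.5500, f(x_6) = 6.100000, coefficient = 2
x_7 = 1.7250, f(x_7) = 6.450000, coefficient = 2
x_8 = 1.9000, f(x_8) = 6.800000, coefficient = 2
x_9 = 2.0750, f(x_9) = 7.150000, coefficient = 2
x_10 = 2.2500, f(x_10) = 7.500000, coefficient = 1

I ≈ (0.175000/2) × 115.000000 = 10.062500
Exact value: 10.062500
Error: 0.000000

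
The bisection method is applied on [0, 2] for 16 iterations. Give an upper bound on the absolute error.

Bisection error bound: |error| ≤ (b-a)/2^n
|error| ≤ (2 - 0)/2^16 = 2/2^16
|error| ≤ 0.0000305176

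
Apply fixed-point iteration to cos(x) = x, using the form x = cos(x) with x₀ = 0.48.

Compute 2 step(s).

Equation: cos(x) = x
Fixed-point form: x = cos(x)
x₀ = 0.48

x_1 = g(0.480000) = 0.886995
x_2 = g(0.886995) = 0.631744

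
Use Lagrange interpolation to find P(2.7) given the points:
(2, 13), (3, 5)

Lagrange interpolation formula:
P(x) = Σ yᵢ × Lᵢ(x)
where Lᵢ(x) = Π_{j≠i} (x - xⱼ)/(xᵢ - xⱼ)

L_0(2.7) = (2.7 - 3)/(2 - 3) = 0.300000
L_1(2.7) = (2.7 - 2)/(3 - 2) = 0.700000

P(2.7) = 13×L_0(2.7) + 5×L_1(2.7)
P(2.7) = 7.400000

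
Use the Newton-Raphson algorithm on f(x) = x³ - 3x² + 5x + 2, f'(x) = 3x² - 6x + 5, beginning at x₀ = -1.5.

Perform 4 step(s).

f(x) = x³ - 3x² + 5x + 2
f'(x) = 3x² - 6x + 5
x₀ = -1.5

Newton-Raphson formula: x_{n+1} = x_n - f(x_n)/f'(x_n)

Iteration 1:
  f(-1.500000) = -15.625000
  f'(-1.500000) = 20.750000
  x_1 = -1.500000 - (-15.625000)/20.750000 = -0.746988
Iteration 2:
  f(-0.746988) = -3.825725
  f'(-0.746988) = 11.155901
  x_2 = -0.746988 - (-3.825725)/11.155901 = -0.404055
Iteration 3:
  f(-0.404055) = -0.576023
  f'(-0.404055) = 7.914112
  x_3 = -0.404055 - (-0.576023)/7.914112 = -0.331271
Iteration 4:
  f(-0.331271) = -0.021929
  f'(-0.331271) = 7.316846
  x_4 = -0.331271 - (-0.021929)/7.316846 = -0.328274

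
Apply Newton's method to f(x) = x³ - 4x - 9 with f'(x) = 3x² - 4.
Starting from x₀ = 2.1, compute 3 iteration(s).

f(x) = x³ - 4x - 9
f'(x) = 3x² - 4
x₀ = 2.1

Newton-Raphson formula: x_{n+1} = x_n - f(x_n)/f'(x_n)

Iteration 1:
  f(2.100000) = -8.139000
  f'(2.100000) = 9.230000
  x_1 = 2.100000 - (-8.139000)/9.230000 = 2.981798
Iteration 2:
  f(2.981798) = 5.584341
  f'(2.981798) = 22.673367
  x_2 = 2.981798 - 5.584341/22.673367 = 2.735503
Iteration 3:
  f(2.735503) = 0.527699
  f'(2.735503) = 18.448935
  x_3 = 2.735503 - 0.527699/18.448935 = 2.706900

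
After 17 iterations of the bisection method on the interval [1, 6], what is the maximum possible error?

Bisection error bound: |error| ≤ (b-a)/2^n
|error| ≤ (6 - 1)/2^17 = 5/2^17
|error| ≤ 0.0000381470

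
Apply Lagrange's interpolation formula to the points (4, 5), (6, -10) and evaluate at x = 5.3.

Lagrange interpolation formula:
P(x) = Σ yᵢ × Lᵢ(x)
where Lᵢ(x) = Π_{j≠i} (x - xⱼ)/(xᵢ - xⱼ)

L_0(5.3) = (5.3 - 6)/(4 - 6) = 0.350000
L_1(5.3) = (5.3 - 4)/(6 - 4) = 0.650000

P(5.3) = 5×L_0(5.3) + (-10)×L_1(5.3)
P(5.3) = -4.750000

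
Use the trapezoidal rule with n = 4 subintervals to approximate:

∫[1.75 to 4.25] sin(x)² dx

f(x) = sin(x)²
a = 1.75, b = 4.25, n = 4
h = (b - a)/n = 0.625000

Trapezoidal rule: (h/2)[f(x₀) + 2f(x₁) + 2f(x₂) + ... + f(xₙ)]

x_0 = 1.7500, f(x_0) = 0.968228, coefficient = 1
x_1 = 2.3750, f(x_1) = 0.481199, coefficient = 2
x_2 = 3.0000, f(x_2) = 0.019915, coefficient = 2
x_3 = 3.6250, f(x_3) = 0.216038, coefficient = 2
x_4 = 4.2500, f(x_4) = 0.801006, coefficient = 1

I ≈ (0.625000/2) × 3.203538 = 1.001106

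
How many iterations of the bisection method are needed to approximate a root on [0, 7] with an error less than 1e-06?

We need (b-a)/2^n ≤ 1e-06
(7 - 0)/2^n ≤ 1e-06
7/2^n ≤ 1e-06
2^n ≥ 7000000
n ≥ log₂(7000000) = 22.74
n ≥ 23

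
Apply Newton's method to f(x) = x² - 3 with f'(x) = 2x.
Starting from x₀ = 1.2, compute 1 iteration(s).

f(x) = x² - 3
f'(x) = 2x
x₀ = 1.2

Newton-Raphson formula: x_{n+1} = x_n - f(x_n)/f'(x_n)

Iteration 1:
  f(1.200000) = -1.560000
  f'(1.200000) = 2.400000
  x_1 = 1.200000 - (-1.560000)/2.400000 = 1.850000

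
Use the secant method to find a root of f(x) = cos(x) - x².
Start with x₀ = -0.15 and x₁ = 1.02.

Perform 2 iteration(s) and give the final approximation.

f(x) = cos(x) - x²
x₀ = -0.15, x₁ = 1.02

Secant formula: x_{n+1} = x_n - f(x_n)(x_n - x_{n-1})/(f(x_n) - f(x_{n-1}))

Iteration 1:
  f(-0.150000) = 0.966271
  f(1.020000) = -0.517034
  x_2 = 1.020000 - (-0.517034)×(1.020000 - (-0.150000))/(-0.517034 - 0.966271)
       = 0.612174
Iteration 2:
  f(1.020000) = -0.517034
  f(0.612174) = 0.443643
  x_3 = 0.612174 - 0.443643×(0.612174 - 1.020000)/(0.443643 - (-0.517034))
       = 0.800509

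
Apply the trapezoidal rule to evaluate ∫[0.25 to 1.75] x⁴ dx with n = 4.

f(x) = x⁴
a = 0.25, b = 1.75, n = 4
h = (b - a)/n = 0.375000

Trapezoidal rule: (h/2)[f(x₀) + 2f(x₁) + 2f(x₂) + ... + f(xₙ)]

x_0 = 0.2500, f(x_0) = 0.003906, coefficient = 1
x_1 = 0.6250, f(x_1) = 0.152588, coefficient = 2
x_2 = 1.0000, f(x_2) = 1.000000, coefficient = 2
x_3 = 1.3750, f(x_3) = 3.574463, coefficient = 2
x_4 = 1.7500, f(x_4) = 9.378906, coefficient = 1

I ≈ (0.375000/2) × 18.836914 = 3.531921
Exact value: 3.282422
Error: 0.249500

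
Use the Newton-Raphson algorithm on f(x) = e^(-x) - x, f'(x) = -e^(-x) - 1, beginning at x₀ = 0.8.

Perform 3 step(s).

f(x) = e^(-x) - x
f'(x) = -e^(-x) - 1
x₀ = 0.8

Newton-Raphson formula: x_{n+1} = x_n - f(x_n)/f'(x_n)

Iteration 1:
  f(0.800000) = -0.350671
  f'(0.800000) = -1.449329
  x_1 = 0.800000 - (-0.350671)/(-1.449329) = 0.558046
Iteration 2:
  f(0.558046) = 0.014280
  f'(0.558046) = -1.572326
  x_2 = 0.558046 - 0.014280/(-1.572326) = 0.567128
Iteration 3:
  f(0.567128) = 0.000024
  f'(0.567128) = -1.567152
  x_3 = 0.567128 - 0.000024/(-1.567152) = 0.567143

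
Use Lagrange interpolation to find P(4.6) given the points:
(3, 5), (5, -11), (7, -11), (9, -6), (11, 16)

Lagrange interpolation formula:
P(x) = Σ yᵢ × Lᵢ(x)
where Lᵢ(x) = Π_{j≠i} (x - xⱼ)/(xᵢ - xⱼ)

L_0(4.6) = (4.6 - 5)/(3 - 5) × (4.6 - 7)/(3 - 7) × (4.6 - 9)/(3 - 9) × (4.6 - 11)/(3 - 11) = 0.070400
L_1(4.6) = (4.6 - 3)/(5 - 3) × (4.6 - 7)/(5 - 7) × (4.6 - 9)/(5 - 9) × (4.6 - 11)/(5 - 11) = 1.126400
L_2(4.6) = (4.6 - 3)/(7 - 3) × (4.6 - 5)/(7 - 5) × (4.6 - 9)/(7 - 9) × (4.6 - 11)/(7 - 11) = -0.281600
L_3(4.6) = (4.6 - 3)/(9 - 3) × (4.6 - 5)/(9 - 5) × (4.6 - 7)/(9 - 7) × (4.6 - 11)/(9 - 11) = 0.102400
L_4(4.6) = (4.6 - 3)/(11 - 3) × (4.6 - 5)/(11 - 5) × (4.6 - 7)/(11 - 7) × (4.6 - 9)/(11 - 9) = -0.017600

P(4.6) = 5×L_0(4.6) + (-11)×L_1(4.6) + (-11)×L_2(4.6) + (-6)×L_3(4.6) + 16×L_4(4.6)
P(4.6) = -9.836800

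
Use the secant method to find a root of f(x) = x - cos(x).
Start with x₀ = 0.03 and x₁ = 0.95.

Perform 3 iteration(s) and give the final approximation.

f(x) = x - cos(x)
x₀ = 0.03, x₁ = 0.95

Secant formula: x_{n+1} = x_n - f(x_n)(x_n - x_{n-1})/(f(x_n) - f(x_{n-1}))

Iteration 1:
  f(0.030000) = -0.969550
  f(0.950000) = 0.368317
  x_2 = 0.950000 - 0.368317×(0.950000 - 0.030000)/(0.368317 - (-0.969550))
       = 0.696723
Iteration 2:
  f(0.950000) = 0.368317
  f(0.696723) = -0.070227
  x_3 = 0.696723 - (-0.070227)×(0.696723 - 0.950000)/(-0.070227 - 0.368317)
       = 0.737282
Iteration 3:
  f(0.696723) = -0.070227
  f(0.737282) = -0.003017
  x_4 = 0.737282 - (-0.003017)×(0.737282 - 0.696723)/(-0.003017 - (-0.070227))
       = 0.739102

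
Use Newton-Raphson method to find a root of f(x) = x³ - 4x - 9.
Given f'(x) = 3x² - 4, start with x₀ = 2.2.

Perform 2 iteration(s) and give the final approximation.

f(x) = x³ - 4x - 9
f'(x) = 3x² - 4
x₀ = 2.2

Newton-Raphson formula: x_{n+1} = x_n - f(x_n)/f'(x_n)

Iteration 1:
  f(2.200000) = -7.152000
  f'(2.200000) = 10.520000
  x_1 = 2.200000 - (-7.152000)/10.520000 = 2.879848
Iteration 2:
  f(2.879848) = 3.364696
  f'(2.879848) = 20.880572
  x_2 = 2.879848 - 3.364696/20.880572 = 2.718708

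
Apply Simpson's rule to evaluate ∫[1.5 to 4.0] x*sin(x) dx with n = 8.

f(x) = x*sin(x)
a = 1.5, b = 4.0, n = 8
h = (b - a)/n = 0.312500

Simpson's rule: (h/3)[f(x₀) + 4f(x₁) + 2f(x₂) + ... + f(xₙ)]

x_0 = 1.5000, f(x_0) = 1.496242, coefficient = 1
x_1 = 1.8125, f(x_1) = 1.759814, coefficient = 4
x_2 = 2.1250, f(x_2) = 1.806930, coefficient = 2
x_3 = 2.4375, f(x_3) = 1.577897, coefficient = 4
x_4 = 2.7500, f(x_4) = 1.049568, coefficient = 2
x_5 = 3.0625, f(x_5) = 0.241969, coefficient = 4
x_6 = 3.3750, f(x_6) = -0.780617, coefficient = 2
x_7 = 3.6875, f(x_7) = -1.914527, coefficient = 4
x_8 = 4.0000, f(x_8) = -3.027210, coefficient = 1

I ≈ (0.312500/3) × 9.281404 = 0.966813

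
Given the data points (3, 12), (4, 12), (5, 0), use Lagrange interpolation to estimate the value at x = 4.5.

Lagrange interpolation formula:
P(x) = Σ yᵢ × Lᵢ(x)
where Lᵢ(x) = Π_{j≠i} (x - xⱼ)/(xᵢ - xⱼ)

L_0(4.5) = (4.5 - 4)/(3 - 4) × (4.5 - 5)/(3 - 5) = -0.125000
L_1(4.5) = (4.5 - 3)/(4 - 3) × (4.5 - 5)/(4 - 5) = 0.750000
L_2(4.5) = (4.5 - 3)/(5 - 3) × (4.5 - 4)/(5 - 4) = 0.375000

P(4.5) = 12×L_0(4.5) + 12×L_1(4.5) + 0×L_2(4.5)
P(4.5) = 7.500000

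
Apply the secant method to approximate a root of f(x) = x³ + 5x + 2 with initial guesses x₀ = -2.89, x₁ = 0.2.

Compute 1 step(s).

f(x) = x³ + 5x + 2
x₀ = -2.89, x₁ = 0.2

Secant formula: x_{n+1} = x_n - f(x_n)(x_n - x_{n-1})/(f(x_n) - f(x_{n-1}))

Iteration 1:
  f(-2.890000) = -36.587569
  f(0.200000) = 3.008000
  x_2 = 0.200000 - 3.008000×(0.200000 - (-2.890000))/(3.008000 - (-36.587569))
       = -0.034741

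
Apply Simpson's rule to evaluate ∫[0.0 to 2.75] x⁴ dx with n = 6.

f(x) = x⁴
a = 0.0, b = 2.75, n = 6
h = (b - a)/n = 0.458333

Simpson's rule: (h/3)[f(x₀) + 4f(x₁) + 2f(x₂) + ... + f(xₙ)]

x_0 = 0.0000, f(x_0) = 0.000000, coefficient = 1
x_1 = 0.4583, f(x_1) = 0.044129, coefficient = 4
x_2 = 0.9167, f(x_2) = 0.706067, coefficient = 2
x_3 = 1.3750, f(x_3) = 3.574463, coefficient = 4
x_4 = 1.8333, f(x_4) = 11.297068, coefficient = 2
x_5 = 2.2917, f(x_5) = 27.580732, coefficient = 4
x_6 = 2.7500, f(x_6) = 57.191406, coefficient = 1

I ≈ (0.458333/3) × 205.994973 = 31.471454
Exact value: 31.455273
Error: 0.016181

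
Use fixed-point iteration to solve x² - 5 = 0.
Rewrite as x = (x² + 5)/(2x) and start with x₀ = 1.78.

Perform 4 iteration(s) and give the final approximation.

Equation: x² - 5 = 0
Fixed-point form: x = (x² + 5)/(2x)
x₀ = 1.78

x_1 = g(1.780000) = 2.294494
x_2 = g(2.294494) = 2.236812
x_3 = g(2.236812) = 2.236068
x_4 = g(2.236068) = 2.236068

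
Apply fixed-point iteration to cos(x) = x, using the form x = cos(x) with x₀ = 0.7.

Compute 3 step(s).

Equation: cos(x) = x
Fixed-point form: x = cos(x)
x₀ = 0.7

x_1 = g(0.700000) = 0.764842
x_2 = g(0.764842) = 0.721492
x_3 = g(0.721492) = 0.750821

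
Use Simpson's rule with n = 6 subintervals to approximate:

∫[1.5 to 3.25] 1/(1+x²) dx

f(x) = 1/(1+x²)
a = 1.5, b = 3.25, n = 6
h = (b - a)/n = 0.291667

Simpson's rule: (h/3)[f(x₀) + 4f(x₁) + 2f(x₂) + ... + f(xₙ)]

x_0 = 1.5000, f(x_0) = 0.307692, coefficient = 1
x_1 = 1.7917, f(x_1) = 0.237526, coefficient = 4
x_2 = 2.0833, f(x_2) = 0.187256, coefficient = 2
x_3 = 2.3750, f(x_3) = 0.150588, coefficient = 4
x_4 = 2.6667, f(x_4) = 0.123288, coefficient = 2
x_5 = 2.9583, f(x_5) = 0.102546, coefficient = 4
x_6 = 3.2500, f(x_6) = 0.086486, coefficient = 1

I ≈ (0.291667/3) × 2.977906 = 0.289519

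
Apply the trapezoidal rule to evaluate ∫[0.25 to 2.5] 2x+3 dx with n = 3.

f(x) = 2x+3
a = 0.25, b = 2.5, n = 3
h = (b - a)/n = 0.750000

Trapezoidal rule: (h/2)[f(x₀) + 2f(x₁) + 2f(x₂) + ... + f(xₙ)]

x_0 = 0.2500, f(x_0) = 3.500000, coefficient = 1
x_1 = 1.0000, f(x_1) = 5.000000, coefficient = 2
x_2 = 1.7500, f(x_2) = 6.500000, coefficient = 2
x_3 = 2.5000, f(x_3) = 8.000000, coefficient = 1

I ≈ (0.750000/2) × 34.500000 = 12.937500
Exact value: 12.937500
Error: 0.000000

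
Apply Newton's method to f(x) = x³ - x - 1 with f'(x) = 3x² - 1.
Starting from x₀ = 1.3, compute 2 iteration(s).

f(x) = x³ - x - 1
f'(x) = 3x² - 1
x₀ = 1.3

Newton-Raphson formula: x_{n+1} = x_n - f(x_n)/f'(x_n)

Iteration 1:
  f(1.300000) = -0.103000
  f'(1.300000) = 4.070000
  x_1 = 1.300000 - (-0.103000)/4.070000 = 1.325307
Iteration 2:
  f(1.325307) = 0.002514
  f'(1.325307) = 4.269317
  x_2 = 1.325307 - 0.002514/4.269317 = 1.324718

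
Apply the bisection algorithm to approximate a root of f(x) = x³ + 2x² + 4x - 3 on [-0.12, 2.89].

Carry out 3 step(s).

f(x) = x³ + 2x² + 4x - 3
Initial interval: [-0.12, 2.89]

Iteration 1:
  c_1 = (-0.120000 + 2.890000)/2 = 1.385000
  f(c_1) = f(1.385000) = 9.033192
  f(a) × f(c) < 0, new interval: [-0.120000, 1.385000]
Iteration 2:
  c_2 = (-0.120000 + 1.385000)/2 = 0.632500
  f(c_2) = f(0.632500) = 0.583148
  f(a) × f(c) < 0, new interval: [-0.120000, 0.632500]
Iteration 3:
  c_3 = (-0.120000 + 0.632500)/2 = 0.256250
  f(c_3) = f(0.256250) = -1.826845
  f(a) × f(c) ≥ 0, new interval: [0.256250, 0.632500]

After 3 iteration(s), the approximation is c_3 = 0.256250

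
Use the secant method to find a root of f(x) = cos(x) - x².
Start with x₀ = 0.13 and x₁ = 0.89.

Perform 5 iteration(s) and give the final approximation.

f(x) = cos(x) - x²
x₀ = 0.13, x₁ = 0.89

Secant formula: x_{n+1} = x_n - f(x_n)(x_n - x_{n-1})/(f(x_n) - f(x_{n-1}))

Iteration 1:
  f(0.130000) = 0.974662
  f(0.890000) = -0.162688
  x_2 = 0.890000 - (-0.162688)×(0.890000 - 0.130000)/(-0.162688 - 0.974662)
       = 0.781289
Iteration 2:
  f(0.890000) = -0.162688
  f(0.781289) = 0.099595
  x_3 = 0.781289 - 0.099595×(0.781289 - 0.890000)/(0.099595 - (-0.162688))
       = 0.822569
Iteration 3:
  f(0.781289) = 0.099595
  f(0.822569) = 0.003721
  x_4 = 0.822569 - 0.003721×(0.822569 - 0.781289)/(0.003721 - 0.099595)
       = 0.824171
Iteration 4:
  f(0.822569) = 0.003721
  f(0.824171) = -0.000092
  x_5 = 0.824171 - (-0.000092)×(0.824171 - 0.822569)/(-0.000092 - 0.003721)
       = 0.824132
Iteration 5:
  f(0.824171) = -0.000092
  f(0.824132) = 0.000000
  x_6 = 0.824132 - 0.000000×(0.824132 - 0.824171)/(0.000000 - (-0.000092))
       = 0.824132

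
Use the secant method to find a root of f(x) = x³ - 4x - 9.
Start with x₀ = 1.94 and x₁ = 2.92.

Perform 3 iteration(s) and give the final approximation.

f(x) = x³ - 4x - 9
x₀ = 1.94, x₁ = 2.92

Secant formula: x_{n+1} = x_n - f(x_n)(x_n - x_{n-1})/(f(x_n) - f(x_{n-1}))

Iteration 1:
  f(1.940000) = -9.458616
  f(2.920000) = 4.217088
  x_2 = 2.920000 - 4.217088×(2.920000 - 1.940000)/(4.217088 - (-9.458616))
       = 2.617804
Iteration 2:
  f(2.920000) = 4.217088
  f(2.617804) = -1.531677
  x_3 = 2.617804 - (-1.531677)×(2.617804 - 2.920000)/(-1.531677 - 4.217088)
       = 2.698320
Iteration 3:
  f(2.617804) = -1.531677
  f(2.698320) = -0.147005
  x_4 = 2.698320 - (-0.147005)×(2.698320 - 2.617804)/(-0.147005 - (-1.531677))
       = 2.706868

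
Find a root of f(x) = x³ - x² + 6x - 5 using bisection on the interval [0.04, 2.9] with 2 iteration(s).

f(x) = x³ - x² + 6x - 5
Initial interval: [0.04, 2.9]

Iteration 1:
  c_1 = (0.040000 + 2.900000)/2 = 1.470000
  f(c_1) = f(1.470000) = 4.835623
  f(a) × f(c) < 0, new interval: [0.040000, 1.470000]
Iteration 2:
  c_2 = (0.040000 + 1.470000)/2 = 0.755000
  f(c_2) = f(0.755000) = -0.609656
  f(a) × f(c) ≥ 0, new interval: [0.755000, 1.470000]

After 2 iteration(s), the approximation is c_2 = 0.755000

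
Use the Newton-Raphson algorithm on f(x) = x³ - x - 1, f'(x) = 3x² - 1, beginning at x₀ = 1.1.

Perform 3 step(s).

f(x) = x³ - x - 1
f'(x) = 3x² - 1
x₀ = 1.1

Newton-Raphson formula: x_{n+1} = x_n - f(x_n)/f'(x_n)

Iteration 1:
  f(1.100000) = -0.769000
  f'(1.100000) = 2.630000
  x_1 = 1.100000 - (-0.769000)/2.630000 = 1.392395
Iteration 2:
  f(1.392395) = 0.307132
  f'(1.392395) = 4.816295
  x_2 = 1.392395 - 0.307132/4.816295 = 1.328626
Iteration 3:
  f(1.328626) = 0.016727
  f'(1.328626) = 4.295742
  x_3 = 1.328626 - 0.016727/4.295742 = 1.324732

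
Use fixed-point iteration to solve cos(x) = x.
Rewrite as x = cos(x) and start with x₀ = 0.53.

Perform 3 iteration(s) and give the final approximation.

Equation: cos(x) = x
Fixed-point form: x = cos(x)
x₀ = 0.53

x_1 = g(0.530000) = 0.862807
x_2 = g(0.862807) = 0.650308
x_3 = g(0.650308) = 0.795898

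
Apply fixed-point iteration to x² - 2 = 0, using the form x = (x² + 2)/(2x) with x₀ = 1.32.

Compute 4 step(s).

Equation: x² - 2 = 0
Fixed-point form: x = (x² + 2)/(2x)
x₀ = 1.32

x_1 = g(1.320000) = 1.417576
x_2 = g(1.417576) = 1.414218
x_3 = g(1.414218) = 1.414214
x_4 = g(1.414214) = 1.414214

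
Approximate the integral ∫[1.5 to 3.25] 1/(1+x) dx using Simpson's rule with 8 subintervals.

f(x) = 1/(1+x)
a = 1.5, b = 3.25, n = 8
h = (b - a)/n = 0.218750

Simpson's rule: (h/3)[f(x₀) + 4f(x₁) + 2f(x₂) + ... + f(xₙ)]

x_0 = 1.5000, f(x_0) = 0.400000, coefficient = 1
x_1 = 1.7188, f(x_1) = 0.367816, coefficient = 4
x_2 = 1.9375, f(x_2) = 0.340426, coefficient = 2
x_3 = 2.1562, f(x_3) = 0.316832, coefficient = 4
x_4 = 2.3750, f(x_4) = 0.296296, coefficient = 2
x_5 = 2.5938, f(x_5) = 0.278261, coefficient = 4
x_6 = 2.8125, f(x_6) = 0.262295, coefficient = 2
x_7 = 3.0312, f(x_7) = 0.248062, coefficient = 4
x_8 = 3.2500, f(x_8) = 0.235294, coefficient = 1

I ≈ (0.218750/3) × 7.277211 = 0.530630
Exact value: 0.530628
Error: 0.000002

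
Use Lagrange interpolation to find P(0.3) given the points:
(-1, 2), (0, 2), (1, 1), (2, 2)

Lagrange interpolation formula:
P(x) = Σ yᵢ × Lᵢ(x)
where Lᵢ(x) = Π_{j≠i} (x - xⱼ)/(xᵢ - xⱼ)

L_0(0.3) = (0.3 - 0)/(-1 - 0) × (0.3 - 1)/(-1 - 1) × (0.3 - 2)/(-1 - 2) = -0.059500
L_1(0.3) = (0.3 - (-1))/(0 - (-1)) × (0.3 - 1)/(0 - 1) × (0.3 - 2)/(0 - 2) = 0.773500
L_2(0.3) = (0.3 - (-1))/(1 - (-1)) × (0.3 - 0)/(1 - 0) × (0.3 - 2)/(1 - 2) = 0.331500
L_3(0.3) = (0.3 - (-1))/(2 - (-1)) × (0.3 - 0)/(2 - 0) × (0.3 - 1)/(2 - 1) = -0.045500

P(0.3) = 2×L_0(0.3) + 2×L_1(0.3) + 1×L_2(0.3) + 2×L_3(0.3)
P(0.3) = 1.668500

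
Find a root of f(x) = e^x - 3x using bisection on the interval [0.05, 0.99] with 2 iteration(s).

f(x) = e^x - 3x
Initial interval: [0.05, 0.99]

Iteration 1:
  c_1 = (0.050000 + 0.990000)/2 = 0.520000
  f(c_1) = f(0.520000) = 0.122028
  f(a) × f(c) ≥ 0, new interval: [0.520000, 0.990000]
Iteration 2:
  c_2 = (0.520000 + 0.990000)/2 = 0.755000
  f(c_2) = f(0.755000) = -0.137388
  f(a) × f(c) < 0, new interval: [0.520000, 0.755000]

After 2 iteration(s), the approximation is c_2 = 0.755000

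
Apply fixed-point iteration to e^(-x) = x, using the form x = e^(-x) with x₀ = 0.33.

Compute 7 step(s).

Equation: e^(-x) = x
Fixed-point form: x = e^(-x)
x₀ = 0.33

x_1 = g(0.330000) = 0.718924
x_2 = g(0.718924) = 0.487276
x_3 = g(0.487276) = 0.614297
x_4 = g(0.614297) = 0.541021
x_5 = g(0.541021) = 0.582154
x_6 = g(0.582154) = 0.558694
x_7 = g(0.558694) = 0.571956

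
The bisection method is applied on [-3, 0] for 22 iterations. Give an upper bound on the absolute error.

Bisection error bound: |error| ≤ (b-a)/2^n
|error| ≤ (0 - (-3))/2^22 = 3/2^22
|error| ≤ 0.0000007153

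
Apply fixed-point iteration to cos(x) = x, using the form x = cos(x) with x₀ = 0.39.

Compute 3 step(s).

Equation: cos(x) = x
Fixed-point form: x = cos(x)
x₀ = 0.39

x_1 = g(0.390000) = 0.924909
x_2 = g(0.924909) = 0.601907
x_3 = g(0.601907) = 0.824257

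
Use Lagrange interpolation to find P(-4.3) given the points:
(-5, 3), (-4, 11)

Lagrange interpolation formula:
P(x) = Σ yᵢ × Lᵢ(x)
where Lᵢ(x) = Π_{j≠i} (x - xⱼ)/(xᵢ - xⱼ)

L_0(-4.3) = (-4.3 - (-4))/(-5 - (-4)) = 0.300000
L_1(-4.3) = (-4.3 - (-5))/(-4 - (-5)) = 0.700000

P(-4.3) = 3×L_0(-4.3) + 11×L_1(-4.3)
P(-4.3) = 8.600000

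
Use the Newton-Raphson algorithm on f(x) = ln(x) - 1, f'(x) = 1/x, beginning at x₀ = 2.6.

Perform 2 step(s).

f(x) = ln(x) - 1
f'(x) = 1/x
x₀ = 2.6

Newton-Raphson formula: x_{n+1} = x_n - f(x_n)/f'(x_n)

Iteration 1:
  f(2.600000) = -0.044489
  f'(2.600000) = 0.384615
  x_1 = 2.600000 - (-0.044489)/0.384615 = 2.715670
Iteration 2:
  f(2.715670) = -0.000961
  f'(2.715670) = 0.368233
  x_2 = 2.715670 - (-0.000961)/0.368233 = 2.718281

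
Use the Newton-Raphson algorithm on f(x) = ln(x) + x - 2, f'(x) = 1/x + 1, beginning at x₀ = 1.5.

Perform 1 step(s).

f(x) = ln(x) + x - 2
f'(x) = 1/x + 1
x₀ = 1.5

Newton-Raphson formula: x_{n+1} = x_n - f(x_n)/f'(x_n)

Iteration 1:
  f(1.500000) = -0.094535
  f'(1.500000) = 1.666667
  x_1 = 1.500000 - (-0.094535)/1.666667 = 1.556721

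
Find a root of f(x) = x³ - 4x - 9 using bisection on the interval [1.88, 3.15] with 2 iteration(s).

f(x) = x³ - 4x - 9
Initial interval: [1.88, 3.15]

Iteration 1:
  c_1 = (1.880000 + 3.150000)/2 = 2.515000
  f(c_1) = f(2.515000) = -3.152059
  f(a) × f(c) ≥ 0, new interval: [2.515000, 3.150000]
Iteration 2:
  c_2 = (2.515000 + 3.150000)/2 = 2.832500
  f(c_2) = f(2.832500) = 2.395307
  f(a) × f(c) < 0, new interval: [2.515000, 2.832500]

After 2 iteration(s), the approximation is c_2 = 2.832500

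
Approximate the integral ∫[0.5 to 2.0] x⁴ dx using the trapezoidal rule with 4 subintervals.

f(x) = x⁴
a = 0.5, b = 2.0, n = 4
h = (b - a)/n = 0.375000

Trapezoidal rule: (h/2)[f(x₀) + 2f(x₁) + 2f(x₂) + ... + f(xₙ)]

x_0 = 0.5000, f(x_0) = 0.062500, coefficient = 1
x_1 = 0.8750, f(x_1) = 0.586182, coefficient = 2
x_2 = 1.2500, f(x_2) = 2.441406, coefficient = 2
x_3 = 1.6250, f(x_3) = 6.972900, coefficient = 2
x_4 = 2.0000, f(x_4) = 16.000000, coefficient = 1

I ≈ (0.375000/2) × 36.063477 = 6.761902
Exact value: 6.393750
Error: 0.368152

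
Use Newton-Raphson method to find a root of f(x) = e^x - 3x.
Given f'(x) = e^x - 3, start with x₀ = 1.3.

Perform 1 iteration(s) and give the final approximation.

f(x) = e^x - 3x
f'(x) = e^x - 3
x₀ = 1.3

Newton-Raphson formula: x_{n+1} = x_n - f(x_n)/f'(x_n)

Iteration 1:
  f(1.300000) = -0.230703
  f'(1.300000) = 0.669297
  x_1 = 1.300000 - (-0.230703)/0.669297 = 1.644695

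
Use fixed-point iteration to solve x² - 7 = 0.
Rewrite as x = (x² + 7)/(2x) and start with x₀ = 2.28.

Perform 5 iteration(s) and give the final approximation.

Equation: x² - 7 = 0
Fixed-point form: x = (x² + 7)/(2x)
x₀ = 2.28

x_1 = g(2.280000) = 2.675088
x_2 = g(2.675088) = 2.645912
x_3 = g(2.645912) = 2.645751
x_4 = g(2.645751) = 2.645751
x_5 = g(2.645751) = 2.645751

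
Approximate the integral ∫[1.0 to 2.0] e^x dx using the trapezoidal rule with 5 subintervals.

f(x) = e^x
a = 1.0, b = 2.0, n = 5
h = (b - a)/n = 0.200000

Trapezoidal rule: (h/2)[f(x₀) + 2f(x₁) + 2f(x₂) + ... + f(xₙ)]

x_0 = 1.0000, f(x_0) = 2.718282, coefficient = 1
x_1 = 1.2000, f(x_1) = 3.320117, coefficient = 2
x_2 = 1.4000, f(x_2) = 4.055200, coefficient = 2
x_3 = 1.6000, f(x_3) = 4.953032, coefficient = 2
x_4 = 1.8000, f(x_4) = 6.049647, coefficient = 2
x_5 = 2.0000, f(x_5) = 7.389056, coefficient = 1

I ≈ (0.200000/2) × 46.863331 = 4.686333
Exact value: 4.670774
Error: 0.015559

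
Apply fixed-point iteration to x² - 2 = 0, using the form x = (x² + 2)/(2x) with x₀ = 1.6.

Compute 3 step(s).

Equation: x² - 2 = 0
Fixed-point form: x = (x² + 2)/(2x)
x₀ = 1.6

x_1 = g(1.600000) = 1.425000
x_2 = g(1.425000) = 1.414254
x_3 = g(1.414254) = 1.414214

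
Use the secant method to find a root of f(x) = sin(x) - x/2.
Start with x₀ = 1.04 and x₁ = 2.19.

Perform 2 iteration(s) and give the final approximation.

f(x) = sin(x) - x/2
x₀ = 1.04, x₁ = 2.19

Secant formula: x_{n+1} = x_n - f(x_n)(x_n - x_{n-1})/(f(x_n) - f(x_{n-1}))

Iteration 1:
  f(1.040000) = 0.342404
  f(2.190000) = -0.280659
  x_2 = 2.190000 - (-0.280659)×(2.190000 - 1.040000)/(-0.280659 - 0.342404)
       = 1.671982
Iteration 2:
  f(2.190000) = -0.280659
  f(1.671982) = 0.158894
  x_3 = 1.671982 - 0.158894×(1.671982 - 2.190000)/(0.158894 - (-0.280659))
       = 1.859240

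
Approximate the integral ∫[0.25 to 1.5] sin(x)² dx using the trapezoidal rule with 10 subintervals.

f(x) = sin(x)²
a = 0.25, b = 1.5, n = 10
h = (b - a)/n = 0.125000

Trapezoidal rule: (h/2)[f(x₀) + 2f(x₁) + 2f(x₂) + ... + f(xₙ)]

x_0 = 0.2500, f(x_0) = 0.061209, coefficient = 1
x_1 = 0.3750, f(x_1) = 0.134156, coefficient = 2
x_2 = 0.5000, f(x_2) = 0.229849, coefficient = 2
x_3 = 0.6250, f(x_3) = 0.342339, coefficient = 2
x_4 = 0.7500, f(x_4) = 0.464631, coefficient = 2
x_5 = 0.8750, f(x_5) = 0.589123, coefficient = 2
x_6 = 1.0000, f(x_6) = 0.708073, coefficient = 2
x_7 = 1.1250, f(x_7) = 0.814087, coefficient = 2
x_8 = 1.2500, f(x_8) = 0.900572, coefficient = 2
x_9 = 1.3750, f(x_9) = 0.962151, coefficient = 2
x_10 = 1.5000, f(x_10) = 0.994996, coefficient = 1

I ≈ (0.125000/2) × 11.346167 = 0.709135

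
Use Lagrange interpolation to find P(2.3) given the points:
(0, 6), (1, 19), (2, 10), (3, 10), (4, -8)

Lagrange interpolation formula:
P(x) = Σ yᵢ × Lᵢ(x)
where Lᵢ(x) = Π_{j≠i} (x - xⱼ)/(xᵢ - xⱼ)

L_0(2.3) = (2.3 - 1)/(0 - 1) × (2.3 - 2)/(0 - 2) × (2.3 - 3)/(0 - 3) × (2.3 - 4)/(0 - 4) = 0.019337
L_1(2.3) = (2.3 - 0)/(1 - 0) × (2.3 - 2)/(1 - 2) × (2.3 - 3)/(1 - 3) × (2.3 - 4)/(1 - 4) = -0.136850
L_2(2.3) = (2.3 - 0)/(2 - 0) × (2.3 - 1)/(2 - 1) × (2.3 - 3)/(2 - 3) × (2.3 - 4)/(2 - 4) = 0.889525
L_3(2.3) = (2.3 - 0)/(3 - 0) × (2.3 - 1)/(3 - 1) × (2.3 - 2)/(3 - 2) × (2.3 - 4)/(3 - 4) = 0.254150
L_4(2.3) = (2.3 - 0)/(4 - 0) × (2.3 - 1)/(4 - 1) × (2.3 - 2)/(4 - 2) × (2.3 - 3)/(4 - 3) = -0.026162

P(2.3) = 6×L_0(2.3) + 19×L_1(2.3) + 10×L_2(2.3) + 10×L_3(2.3) + (-8)×L_4(2.3)
P(2.3) = 9.161925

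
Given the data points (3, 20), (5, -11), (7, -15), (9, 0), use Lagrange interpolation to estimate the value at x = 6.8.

Lagrange interpolation formula:
P(x) = Σ yᵢ × Lᵢ(x)
where Lᵢ(x) = Π_{j≠i} (x - xⱼ)/(xᵢ - xⱼ)

L_0(6.8) = (6.8 - 5)/(3 - 5) × (6.8 - 7)/(3 - 7) × (6.8 - 9)/(3 - 9) = -0.016500
L_1(6.8) = (6.8 - 3)/(5 - 3) × (6.8 - 7)/(5 - 7) × (6.8 - 9)/(5 - 9) = 0.104500
L_2(6.8) = (6.8 - 3)/(7 - 3) × (6.8 - 5)/(7 - 5) × (6.8 - 9)/(7 - 9) = 0.940500
L_3(6.8) = (6.8 - 3)/(9 - 3) × (6.8 - 5)/(9 - 5) × (6.8 - 7)/(9 - 7) = -0.028500

P(6.8) = 20×L_0(6.8) + (-11)×L_1(6.8) + (-15)×L_2(6.8) + 0×L_3(6.8)
P(6.8) = -15.587000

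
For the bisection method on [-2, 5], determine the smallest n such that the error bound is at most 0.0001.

We need (b-a)/2^n ≤ 0.0001
(5 - (-2))/2^n ≤ 0.0001
7/2^n ≤ 0.0001
2^n ≥ 70000
n ≥ log₂(70000) = 16.10
n ≥ 17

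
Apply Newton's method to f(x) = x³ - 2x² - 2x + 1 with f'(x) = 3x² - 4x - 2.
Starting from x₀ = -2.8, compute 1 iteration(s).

f(x) = x³ - 2x² - 2x + 1
f'(x) = 3x² - 4x - 2
x₀ = -2.8

Newton-Raphson formula: x_{n+1} = x_n - f(x_n)/f'(x_n)

Iteration 1:
  f(-2.800000) = -31.032000
  f'(-2.800000) = 32.720000
  x_1 = -2.800000 - (-31.032000)/32.720000 = -1.851589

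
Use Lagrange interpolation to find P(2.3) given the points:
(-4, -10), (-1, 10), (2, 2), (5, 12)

Lagrange interpolation formula:
P(x) = Σ yᵢ × Lᵢ(x)
where Lᵢ(x) = Π_{j≠i} (x - xⱼ)/(xᵢ - xⱼ)

L_0(2.3) = (2.3 - (-1))/(-4 - (-1)) × (2.3 - 2)/(-4 - 2) × (2.3 - 5)/(-4 - 5) = 0.016500
L_1(2.3) = (2.3 - (-4))/(-1 - (-4)) × (2.3 - 2)/(-1 - 2) × (2.3 - 5)/(-1 - 5) = -0.094500
L_2(2.3) = (2.3 - (-4))/(2 - (-4)) × (2.3 - (-1))/(2 - (-1)) × (2.3 - 5)/(2 - 5) = 1.039500
L_3(2.3) = (2.3 - (-4))/(5 - (-4)) × (2.3 - (-1))/(5 - (-1)) × (2.3 - 2)/(5 - 2) = 0.038500

P(2.3) = (-10)×L_0(2.3) + 10×L_1(2.3) + 2×L_2(2.3) + 12×L_3(2.3)
P(2.3) = 1.431000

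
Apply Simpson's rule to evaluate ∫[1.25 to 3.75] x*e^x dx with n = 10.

f(x) = x*e^x
a = 1.25, b = 3.75, n = 10
h = (b - a)/n = 0.250000

Simpson's rule: (h/3)[f(x₀) + 4f(x₁) + 2f(x₂) + ... + f(xₙ)]

x_0 = 1.2500, f(x_0) = 4.362929, coefficient = 1
x_1 = 1.5000, f(x_1) = 6.722534, coefficient = 4
x_2 = 1.7500, f(x_2) = 10.070555, coefficient = 2
x_3 = 2.0000, f(x_3) = 14.778112, coefficient = 4
x_4 = 2.2500, f(x_4) = 21.347406, coefficient = 2
x_5 = 2.5000, f(x_5) = 30.456235, coefficient = 4
x_6 = 2.7500, f(x_6) = 43.017238, coefficient = 2
x_7 = 3.0000, f(x_7) = 60.256611, coefficient = 4
x_8 = 3.2500, f(x_8) = 83.818605, coefficient = 2
x_9 = 3.5000, f(x_9) = 115.904082, coefficient = 4
x_10 = 3.7500, f(x_10) = 159.454058, coefficient = 1

I ≈ (0.250000/3) × 1392.794885 = 116.066240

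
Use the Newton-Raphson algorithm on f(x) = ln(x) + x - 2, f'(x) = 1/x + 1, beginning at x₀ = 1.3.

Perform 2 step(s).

f(x) = ln(x) + x - 2
f'(x) = 1/x + 1
x₀ = 1.3

Newton-Raphson formula: x_{n+1} = x_n - f(x_n)/f'(x_n)

Iteration 1:
  f(1.300000) = -0.437636
  f'(1.300000) = 1.769231
  x_1 = 1.300000 - (-0.437636)/1.769231 = 1.547359
Iteration 2:
  f(1.547359) = -0.016091
  f'(1.547359) = 1.646262
  x_2 = 1.547359 - (-0.016091)/1.646262 = 1.557134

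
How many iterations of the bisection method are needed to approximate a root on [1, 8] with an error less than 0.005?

We need (b-a)/2^n ≤ 0.005
(8 - 1)/2^n ≤ 0.005
7/2^n ≤ 0.005
2^n ≥ 1400
n ≥ log₂(1400) = 10.45
n ≥ 11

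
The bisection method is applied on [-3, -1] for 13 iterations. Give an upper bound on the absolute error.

Bisection error bound: |error| ≤ (b-a)/2^n
|error| ≤ (-1 - (-3))/2^13 = 2/2^13
|error| ≤ 0.0002441406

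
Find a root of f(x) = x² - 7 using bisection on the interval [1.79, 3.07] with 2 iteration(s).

f(x) = x² - 7
Initial interval: [1.79, 3.07]

Iteration 1:
  c_1 = (1.790000 + 3.070000)/2 = 2.430000
  f(c_1) = f(2.430000) = -1.095100
  f(a) × f(c) ≥ 0, new interval: [2.430000, 3.070000]
Iteration 2:
  c_2 = (2.430000 + 3.070000)/2 = 2.750000
  f(c_2) = f(2.750000) = 0.562500
  f(a) × f(c) < 0, new interval: [2.430000, 2.750000]

After 2 iteration(s), the approximation is c_2 = 2.750000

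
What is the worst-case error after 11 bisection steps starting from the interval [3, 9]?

Bisection error bound: |error| ≤ (b-a)/2^n
|error| ≤ (9 - 3)/2^11 = 6/2^11
|error| ≤ 0.0029296875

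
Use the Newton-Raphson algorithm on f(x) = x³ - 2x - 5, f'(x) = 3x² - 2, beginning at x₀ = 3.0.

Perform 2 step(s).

f(x) = x³ - 2x - 5
f'(x) = 3x² - 2
x₀ = 3.0

Newton-Raphson formula: x_{n+1} = x_n - f(x_n)/f'(x_n)

Iteration 1:
  f(3.000000) = 16.000000
  f'(3.000000) = 25.000000
  x_1 = 3.000000 - 16.000000/25.000000 = 2.360000
Iteration 2:
  f(2.360000) = 3.424256
  f'(2.360000) = 14.708800
  x_2 = 2.360000 - 3.424256/14.708800 = 2.127197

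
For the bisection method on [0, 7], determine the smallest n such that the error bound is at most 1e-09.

We need (b-a)/2^n ≤ 1e-09
(7 - 0)/2^n ≤ 1e-09
7/2^n ≤ 1e-09
2^n ≥ 7000000000
n ≥ log₂(7000000000) = 32.70
n ≥ 33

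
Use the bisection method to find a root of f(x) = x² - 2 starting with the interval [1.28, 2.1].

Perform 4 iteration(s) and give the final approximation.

f(x) = x² - 2
Initial interval: [1.28, 2.1]

Iteration 1:
  c_1 = (1.280000 + 2.100000)/2 = 1.690000
  f(c_1) = f(1.690000) = 0.856100
  f(a) × f(c) < 0, new interval: [1.280000, 1.690000]
Iteration 2:
  c_2 = (1.280000 + 1.690000)/2 = 1.485000
  f(c_2) = f(1.485000) = 0.205225
  f(a) × f(c) < 0, new interval: [1.280000, 1.485000]
Iteration 3:
  c_3 = (1.280000 + 1.485000)/2 = 1.382500
  f(c_3) = f(1.382500) = -0.088694
  f(a) × f(c) ≥ 0, new interval: [1.382500, 1.485000]
Iteration 4:
  c_4 = (1.382500 + 1.485000)/2 = 1.433750
  f(c_4) = f(1.433750) = 0.055639
  f(a) × f(c) < 0, new interval: [1.382500, 1.433750]

After 4 iteration(s), the approximation is c_4 = 1.433750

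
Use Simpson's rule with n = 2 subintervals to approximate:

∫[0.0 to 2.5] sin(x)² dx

f(x) = sin(x)²
a = 0.0, b = 2.5, n = 2
h = (b - a)/n = 1.250000

Simpson's rule: (h/3)[f(x₀) + 4f(x₁) + 2f(x₂) + ... + f(xₙ)]

x_0 = 0.0000, f(x_0) = 0.000000, coefficient = 1
x_1 = 1.2500, f(x_1) = 0.900572, coefficient = 4
x_2 = 2.5000, f(x_2) = 0.358169, coefficient = 1

I ≈ (1.250000/3) × 3.960456 = 1.650190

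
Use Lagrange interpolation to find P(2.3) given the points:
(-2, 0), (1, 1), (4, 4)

Lagrange interpolation formula:
P(x) = Σ yᵢ × Lᵢ(x)
where Lᵢ(x) = Π_{j≠i} (x - xⱼ)/(xᵢ - xⱼ)

L_0(2.3) = (2.3 - 1)/(-2 - 1) × (2.3 - 4)/(-2 - 4) = -0.122778
L_1(2.3) = (2.3 - (-2))/(1 - (-2)) × (2.3 - 4)/(1 - 4) = 0.812222
L_2(2.3) = (2.3 - (-2))/(4 - (-2)) × (2.3 - 1)/(4 - 1) = 0.310556

P(2.3) = 0×L_0(2.3) + 1×L_1(2.3) + 4×L_2(2.3)
P(2.3) = 2.054444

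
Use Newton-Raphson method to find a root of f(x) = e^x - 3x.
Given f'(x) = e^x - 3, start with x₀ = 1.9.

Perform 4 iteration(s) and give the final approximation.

f(x) = e^x - 3x
f'(x) = e^x - 3
x₀ = 1.9

Newton-Raphson formula: x_{n+1} = x_n - f(x_n)/f'(x_n)

Iteration 1:
  f(1.900000) = 0.985894
  f'(1.900000) = 3.685894
  x_1 = 1.900000 - 0.985894/3.685894 = 1.632522
Iteration 2:
  f(1.632522) = 0.219198
  f'(1.632522) = 2.116765
  x_2 = 1.632522 - 0.219198/2.116765 = 1.528969
Iteration 3:
  f(1.528969) = 0.026511
  f'(1.528969) = 1.613419
  x_3 = 1.528969 - 0.026511/1.613419 = 1.512537
Iteration 4:
  f(1.512537) = 0.000619
  f'(1.512537) = 1.538232
  x_4 = 1.512537 - 0.000619/1.538232 = 1.512135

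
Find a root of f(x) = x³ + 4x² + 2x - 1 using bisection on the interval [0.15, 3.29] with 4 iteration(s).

f(x) = x³ + 4x² + 2x - 1
Initial interval: [0.15, 3.29]

Iteration 1:
  c_1 = (0.150000 + 3.290000)/2 = 1.720000
  f(c_1) = f(1.720000) = 19.362048
  f(a) × f(c) < 0, new interval: [0.150000, 1.720000]
Iteration 2:
  c_2 = (0.150000 + 1.720000)/2 = 0.935000
  f(c_2) = f(0.935000) = 5.184300
  f(a) × f(c) < 0, new interval: [0.150000, 0.935000]
Iteration 3:
  c_3 = (0.150000 + 0.935000)/2 = 0.542500
  f(c_3) = f(0.542500) = 1.421886
  f(a) × f(c) < 0, new interval: [0.150000, 0.542500]
Iteration 4:
  c_4 = (0.150000 + 0.542500)/2 = 0.346250
  f(c_4) = f(0.346250) = 0.213568
  f(a) × f(c) < 0, new interval: [0.150000, 0.346250]

After 4 iteration(s), the approximation is c_4 = 0.346250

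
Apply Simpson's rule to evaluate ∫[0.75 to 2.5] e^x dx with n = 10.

f(x) = e^x
a = 0.75, b = 2.5, n = 10
h = (b - a)/n = 0.175000

Simpson's rule: (h/3)[f(x₀) + 4f(x₁) + 2f(x₂) + ... + f(xₙ)]

x_0 = 0.7500, f(x_0) = 2.117000, coefficient = 1
x_1 = 0.9250, f(x_1) = 2.521868, coefficient = 4
x_2 = 1.1000, f(x_2) = 3.004166, coefficient = 2
x_3 = 1.2750, f(x_3) = 3.578701, coefficient = 4
x_4 = 1.4500, f(x_4) = 4.263115, coefficient = 2
x_5 = 1.6250, f(x_5) = 5.078419, coefficient = 4
x_6 = 1.8000, f(x_6) = 6.049647, coefficient = 2
x_7 = 1.9750, f(x_7) = 7.206620, coefficient = 4
x_8 = 2.1500, f(x_8) = 8.584858, coefficient = 2
x_9 = 2.3250, f(x_9) = 10.226680, coefficient = 4
x_10 = 2.5000, f(x_10) = 12.182494, coefficient = 1

I ≈ (0.175000/3) × 172.552221 = 10.065546
Exact value: 10.065494
Error: 0.000052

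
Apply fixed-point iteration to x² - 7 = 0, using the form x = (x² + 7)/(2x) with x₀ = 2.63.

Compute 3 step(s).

Equation: x² - 7 = 0
Fixed-point form: x = (x² + 7)/(2x)
x₀ = 2.63

x_1 = g(2.630000) = 2.645798
x_2 = g(2.645798) = 2.645751
x_3 = g(2.645751) = 2.645751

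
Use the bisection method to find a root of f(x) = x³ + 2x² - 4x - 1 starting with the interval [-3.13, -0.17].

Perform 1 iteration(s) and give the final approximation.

f(x) = x³ + 2x² - 4x - 1
Initial interval: [-3.13, -0.17]

Iteration 1:
  c_1 = (-3.130000 + (-0.170000))/2 = -1.650000
  f(c_1) = f(-1.650000) = 6.552875
  f(a) × f(c) ≥ 0, new interval: [-1.650000, -0.170000]

After 1 iteration(s), the approximation is c_1 = -1.650000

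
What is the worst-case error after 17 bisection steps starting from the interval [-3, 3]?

Bisection error bound: |error| ≤ (b-a)/2^n
|error| ≤ (3 - (-3))/2^17 = 6/2^17
|error| ≤ 0.0000457764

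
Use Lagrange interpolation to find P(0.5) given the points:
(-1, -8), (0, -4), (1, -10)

Lagrange interpolation formula:
P(x) = Σ yᵢ × Lᵢ(x)
where Lᵢ(x) = Π_{j≠i} (x - xⱼ)/(xᵢ - xⱼ)

L_0(0.5) = (0.5 - 0)/(-1 - 0) × (0.5 - 1)/(-1 - 1) = -0.125000
L_1(0.5) = (0.5 - (-1))/(0 - (-1)) × (0.5 - 1)/(0 - 1) = 0.750000
L_2(0.5) = (0.5 - (-1))/(1 - (-1)) × (0.5 - 0)/(1 - 0) = 0.375000

P(0.5) = (-8)×L_0(0.5) + (-4)×L_1(0.5) + (-10)×L_2(0.5)
P(0.5) = -5.750000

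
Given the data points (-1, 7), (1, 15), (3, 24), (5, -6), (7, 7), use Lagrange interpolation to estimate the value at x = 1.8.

Lagrange interpolation formula:
P(x) = Σ yᵢ × Lᵢ(x)
where Lᵢ(x) = Π_{j≠i} (x - xⱼ)/(xᵢ - xⱼ)

L_0(1.8) = (1.8 - 1)/(-1 - 1) × (1.8 - 3)/(-1 - 3) × (1.8 - 5)/(-1 - 5) × (1.8 - 7)/(-1 - 7) = -0.041600
L_1(1.8) = (1.8 - (-1))/(1 - (-1)) × (1.8 - 3)/(1 - 3) × (1.8 - 5)/(1 - 5) × (1.8 - 7)/(1 - 7) = 0.582400
L_2(1.8) = (1.8 - (-1))/(3 - (-1)) × (1.8 - 1)/(3 - 1) × (1.8 - 5)/(3 - 5) × (1.8 - 7)/(3 - 7) = 0.582400
L_3(1.8) = (1.8 - (-1))/(5 - (-1)) × (1.8 - 1)/(5 - 1) × (1.8 - 3)/(5 - 3) × (1.8 - 7)/(5 - 7) = -0.145600
L_4(1.8) = (1.8 - (-1))/(7 - (-1)) × (1.8 - 1)/(7 - 1) × (1.8 - 3)/(7 - 3) × (1.8 - 5)/(7 - 5) = 0.022400

P(1.8) = 7×L_0(1.8) + 15×L_1(1.8) + 24×L_2(1.8) + (-6)×L_3(1.8) + 7×L_4(1.8)
P(1.8) = 23.452800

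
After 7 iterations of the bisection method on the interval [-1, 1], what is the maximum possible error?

Bisection error bound: |error| ≤ (b-a)/2^n
|error| ≤ (1 - (-1))/2^7 = 2/2^7
|error| ≤ 0.0156250000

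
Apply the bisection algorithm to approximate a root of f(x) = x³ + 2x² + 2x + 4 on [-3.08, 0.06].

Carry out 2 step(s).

f(x) = x³ + 2x² + 2x + 4
Initial interval: [-3.08, 0.06]

Iteration 1:
  c_1 = (-3.080000 + 0.060000)/2 = -1.510000
  f(c_1) = f(-1.510000) = 2.097249
  f(a) × f(c) < 0, new interval: [-3.080000, -1.510000]
Iteration 2:
  c_2 = (-3.080000 + (-1.510000))/2 = -2.295000
  f(c_2) = f(-2.295000) = -2.143772
  f(a) × f(c) ≥ 0, new interval: [-2.295000, -1.510000]

After 2 iteration(s), the approximation is c_2 = -2.295000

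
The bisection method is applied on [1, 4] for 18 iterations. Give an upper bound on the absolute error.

Bisection error bound: |error| ≤ (b-a)/2^n
|error| ≤ (4 - 1)/2^18 = 3/2^18
|error| ≤ 0.0000114441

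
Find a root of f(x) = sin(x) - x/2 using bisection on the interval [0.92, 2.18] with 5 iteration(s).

f(x) = sin(x) - x/2
Initial interval: [0.92, 2.18]

Iteration 1:
  c_1 = (0.920000 + 2.180000)/2 = 1.550000
  f(c_1) = f(1.550000) = 0.224784
  f(a) × f(c) ≥ 0, new interval: [1.550000, 2.180000]
Iteration 2:
  c_2 = (1.550000 + 2.180000)/2 = 1.865000
  f(c_2) = f(1.865000) = 0.024533
  f(a) × f(c) ≥ 0, new interval: [1.865000, 2.180000]
Iteration 3:
  c_3 = (1.865000 + 2.180000)/2 = 2.022500
  f(c_3) = f(2.022500) = -0.111545
  f(a) × f(c) < 0, new interval: [1.865000, 2.022500]
Iteration 4:
  c_4 = (1.865000 + 2.022500)/2 = 1.943750
  f(c_4) = f(1.943750) = -0.040620
  f(a) × f(c) < 0, new interval: [1.865000, 1.943750]
Iteration 5:
  c_5 = (1.865000 + 1.943750)/2 = 1.904375
  f(c_5) = f(1.904375) = -0.007311
  f(a) × f(c) < 0, new interval: [1.865000, 1.904375]

After 5 iteration(s), the approximation is c_5 = 1.904375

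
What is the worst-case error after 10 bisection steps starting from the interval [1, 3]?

Bisection error bound: |error| ≤ (b-a)/2^n
|error| ≤ (3 - 1)/2^10 = 2/2^10
|error| ≤ 0.0019531250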